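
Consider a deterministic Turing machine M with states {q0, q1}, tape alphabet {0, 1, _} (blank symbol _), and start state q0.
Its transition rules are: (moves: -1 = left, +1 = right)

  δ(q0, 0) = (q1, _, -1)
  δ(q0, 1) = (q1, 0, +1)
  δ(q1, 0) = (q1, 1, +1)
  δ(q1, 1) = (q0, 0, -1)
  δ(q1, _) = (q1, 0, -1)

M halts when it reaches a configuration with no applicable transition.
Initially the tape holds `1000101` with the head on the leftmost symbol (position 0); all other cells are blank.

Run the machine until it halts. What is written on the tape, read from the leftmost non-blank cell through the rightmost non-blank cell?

00000_00

q0 | _[1]000101_   read 1 → write 0, move +1, go to q1
q1 | _0[0]00101_   read 0 → write 1, move +1, go to q1
q1 | _01[0]0101_   read 0 → write 1, move +1, go to q1
q1 | _011[0]101_   read 0 → write 1, move +1, go to q1
q1 | _0111[1]01_   read 1 → write 0, move -1, go to q0
q0 | _011[1]001_   read 1 → write 0, move +1, go to q1
q1 | _0110[0]01_   read 0 → write 1, move +1, go to q1
q1 | _01101[0]1_   read 0 → write 1, move +1, go to q1
q1 | _011011[1]_   read 1 → write 0, move -1, go to q0
q0 | _01101[1]0_   read 1 → write 0, move +1, go to q1
q1 | _011010[0]_   read 0 → write 1, move +1, go to q1
q1 | _0110101[_]   read _ → write 0, move -1, go to q1
q1 | _011010[1]0   read 1 → write 0, move -1, go to q0
q0 | _01101[0]00   read 0 → write _, move -1, go to q1
q1 | _0110[1]_00   read 1 → write 0, move -1, go to q0
q0 | _011[0]0_00   read 0 → write _, move -1, go to q1
q1 | _01[1]_0_00   read 1 → write 0, move -1, go to q0
q0 | _0[1]0_0_00   read 1 → write 0, move +1, go to q1
q1 | _00[0]_0_00   read 0 → write 1, move +1, go to q1
q1 | _001[_]0_00   read _ → write 0, move -1, go to q1
q1 | _00[1]00_00   read 1 → write 0, move -1, go to q0
q0 | _0[0]000_00   read 0 → write _, move -1, go to q1
q1 | _[0]_000_00   read 0 → write 1, move +1, go to q1
q1 | _1[_]000_00   read _ → write 0, move -1, go to q1
q1 | _[1]0000_00   read 1 → write 0, move -1, go to q0
q0 | [_]00000_00
The non-blank tape span at halt is 00000_00.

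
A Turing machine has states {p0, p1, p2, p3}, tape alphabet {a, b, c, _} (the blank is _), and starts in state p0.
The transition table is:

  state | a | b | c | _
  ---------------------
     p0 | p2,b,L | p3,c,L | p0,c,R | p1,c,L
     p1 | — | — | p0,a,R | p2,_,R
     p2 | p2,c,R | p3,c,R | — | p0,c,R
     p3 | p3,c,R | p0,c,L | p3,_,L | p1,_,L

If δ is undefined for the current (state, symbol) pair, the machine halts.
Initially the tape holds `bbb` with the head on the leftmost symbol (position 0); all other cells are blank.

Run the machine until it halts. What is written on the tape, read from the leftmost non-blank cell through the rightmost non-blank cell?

p0 | ___[b]bb   read b → write c, move L, go to p3
p3 | __[_]cbb   read _ → write _, move L, go to p1
p1 | _[_]_cbb   read _ → write _, move R, go to p2
p2 | __[_]cbb   read _ → write c, move R, go to p0
p0 | __c[c]bb   read c → write c, move R, go to p0
p0 | __cc[b]b   read b → write c, move L, go to p3
p3 | __c[c]cb   read c → write _, move L, go to p3
p3 | __[c]_cb   read c → write _, move L, go to p3
p3 | _[_]__cb   read _ → write _, move L, go to p1
p1 | [_]___cb   read _ → write _, move R, go to p2
p2 | _[_]__cb   read _ → write c, move R, go to p0
p0 | _c[_]_cb   read _ → write c, move L, go to p1
p1 | _[c]c_cb   read c → write a, move R, go to p0
p0 | _a[c]_cb   read c → write c, move R, go to p0
p0 | _ac[_]cb   read _ → write c, move L, go to p1
p1 | _a[c]ccb   read c → write a, move R, go to p0
p0 | _aa[c]cb   read c → write c, move R, go to p0
p0 | _aac[c]b   read c → write c, move R, go to p0
p0 | _aacc[b]   read b → write c, move L, go to p3
p3 | _aac[c]c   read c → write _, move L, go to p3
p3 | _aa[c]_c   read c → write _, move L, go to p3
p3 | _a[a]__c   read a → write c, move R, go to p3
p3 | _ac[_]_c   read _ → write _, move L, go to p1
p1 | _a[c]__c   read c → write a, move R, go to p0
p0 | _aa[_]_c   read _ → write c, move L, go to p1
p1 | _a[a]c_c
The non-blank tape span at halt is aac_c.

aac_c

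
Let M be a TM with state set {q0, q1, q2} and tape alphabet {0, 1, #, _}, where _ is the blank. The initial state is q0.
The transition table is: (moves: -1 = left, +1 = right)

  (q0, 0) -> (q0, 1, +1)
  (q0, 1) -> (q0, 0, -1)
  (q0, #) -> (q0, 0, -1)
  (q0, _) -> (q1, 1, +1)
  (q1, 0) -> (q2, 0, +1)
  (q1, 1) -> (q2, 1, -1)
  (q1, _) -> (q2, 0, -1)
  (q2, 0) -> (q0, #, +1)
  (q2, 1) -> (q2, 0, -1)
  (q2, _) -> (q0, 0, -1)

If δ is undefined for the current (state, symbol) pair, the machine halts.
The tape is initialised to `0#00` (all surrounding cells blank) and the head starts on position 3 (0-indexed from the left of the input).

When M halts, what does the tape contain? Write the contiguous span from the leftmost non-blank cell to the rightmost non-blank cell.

q0 | 0#0[0]____   read 0 → write 1, move +1, go to q0
q0 | 0#01[_]___   read _ → write 1, move +1, go to q1
q1 | 0#011[_]__   read _ → write 0, move -1, go to q2
q2 | 0#01[1]0__   read 1 → write 0, move -1, go to q2
q2 | 0#0[1]00__   read 1 → write 0, move -1, go to q2
q2 | 0#[0]000__   read 0 → write #, move +1, go to q0
q0 | 0##[0]00__   read 0 → write 1, move +1, go to q0
q0 | 0##1[0]0__   read 0 → write 1, move +1, go to q0
q0 | 0##11[0]__   read 0 → write 1, move +1, go to q0
q0 | 0##111[_]_   read _ → write 1, move +1, go to q1
q1 | 0##1111[_]   read _ → write 0, move -1, go to q2
q2 | 0##111[1]0   read 1 → write 0, move -1, go to q2
q2 | 0##11[1]00   read 1 → write 0, move -1, go to q2
q2 | 0##1[1]000   read 1 → write 0, move -1, go to q2
q2 | 0##[1]0000   read 1 → write 0, move -1, go to q2
q2 | 0#[#]00000
The non-blank tape span at halt is 0##00000.

0##00000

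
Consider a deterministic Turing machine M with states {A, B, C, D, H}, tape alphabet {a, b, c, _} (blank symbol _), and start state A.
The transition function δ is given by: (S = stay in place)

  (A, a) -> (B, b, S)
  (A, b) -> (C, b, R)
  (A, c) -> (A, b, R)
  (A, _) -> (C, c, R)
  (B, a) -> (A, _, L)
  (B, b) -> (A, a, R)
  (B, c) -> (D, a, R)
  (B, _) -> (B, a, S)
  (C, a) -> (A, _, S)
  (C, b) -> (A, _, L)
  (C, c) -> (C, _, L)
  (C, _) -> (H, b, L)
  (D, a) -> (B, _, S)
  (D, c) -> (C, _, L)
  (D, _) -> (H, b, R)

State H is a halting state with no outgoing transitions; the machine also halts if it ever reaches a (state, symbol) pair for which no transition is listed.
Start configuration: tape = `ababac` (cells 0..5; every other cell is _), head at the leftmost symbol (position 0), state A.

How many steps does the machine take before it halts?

16

state=A head=0 tape=[a]babac   (A,a)→(B,b,S)
state=B head=0 tape=[b]babac   (B,b)→(A,a,R)
state=A head=1 tape=a[b]abac   (A,b)→(C,b,R)
state=C head=2 tape=ab[a]bac   (C,a)→(A,_,S)
state=A head=2 tape=ab[_]bac   (A,_)→(C,c,R)
state=C head=3 tape=abc[b]ac   (C,b)→(A,_,L)
state=A head=2 tape=ab[c]_ac   (A,c)→(A,b,R)
state=A head=3 tape=abb[_]ac   (A,_)→(C,c,R)
state=C head=4 tape=abbc[a]c   (C,a)→(A,_,S)
state=A head=4 tape=abbc[_]c   (A,_)→(C,c,R)
state=C head=5 tape=abbcc[c]   (C,c)→(C,_,L)
state=C head=4 tape=abbc[c]_   (C,c)→(C,_,L)
state=C head=3 tape=abb[c]__   (C,c)→(C,_,L)
state=C head=2 tape=ab[b]___   (C,b)→(A,_,L)
state=A head=1 tape=a[b]____   (A,b)→(C,b,R)
state=C head=2 tape=ab[_]___   (C,_)→(H,b,L)
state=H head=1 tape=a[b]b___
M halts after 16 transitions.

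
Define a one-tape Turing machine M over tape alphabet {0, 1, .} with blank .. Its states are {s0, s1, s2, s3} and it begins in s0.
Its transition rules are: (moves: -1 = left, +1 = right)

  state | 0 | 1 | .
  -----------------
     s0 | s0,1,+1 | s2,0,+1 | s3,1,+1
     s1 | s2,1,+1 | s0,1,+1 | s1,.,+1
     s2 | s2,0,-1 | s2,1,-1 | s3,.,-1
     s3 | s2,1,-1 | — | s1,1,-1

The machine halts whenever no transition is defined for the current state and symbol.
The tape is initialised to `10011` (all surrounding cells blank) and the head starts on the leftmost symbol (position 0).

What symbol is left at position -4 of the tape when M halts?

s0 | .....[1]0011   read 1 → write 0, move +1, go to s2
s2 | .....0[0]011   read 0 → write 0, move -1, go to s2
s2 | .....[0]0011   read 0 → write 0, move -1, go to s2
s2 | ....[.]00011   read . → write ., move -1, go to s3
s3 | ...[.].00011   read . → write 1, move -1, go to s1
s1 | ..[.]1.00011   read . → write ., move +1, go to s1
s1 | ...[1].00011   read 1 → write 1, move +1, go to s0
s0 | ...1[.]00011   read . → write 1, move +1, go to s3
s3 | ...11[0]0011   read 0 → write 1, move -1, go to s2
s2 | ...1[1]10011   read 1 → write 1, move -1, go to s2
s2 | ...[1]110011   read 1 → write 1, move -1, go to s2
s2 | ..[.]1110011   read . → write ., move -1, go to s3
s3 | .[.].1110011   read . → write 1, move -1, go to s1
s1 | [.]1.1110011   read . → write ., move +1, go to s1
s1 | .[1].1110011   read 1 → write 1, move +1, go to s0
s0 | .1[.]1110011   read . → write 1, move +1, go to s3
s3 | .11[1]110011
Cell -4 holds 1 when M halts.

1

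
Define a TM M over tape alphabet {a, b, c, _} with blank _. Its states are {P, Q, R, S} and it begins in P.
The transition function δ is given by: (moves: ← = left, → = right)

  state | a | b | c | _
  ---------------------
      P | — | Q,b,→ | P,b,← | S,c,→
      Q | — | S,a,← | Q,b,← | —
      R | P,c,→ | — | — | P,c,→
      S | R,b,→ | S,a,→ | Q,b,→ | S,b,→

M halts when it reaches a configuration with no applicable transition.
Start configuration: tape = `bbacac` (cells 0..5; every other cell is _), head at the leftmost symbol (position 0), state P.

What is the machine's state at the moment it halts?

R

P | [b]bacac   read b → write b, move →, go to Q
Q | b[b]acac   read b → write a, move ←, go to S
S | [b]aacac   read b → write a, move →, go to S
S | a[a]acac   read a → write b, move →, go to R
R | ab[a]cac   read a → write c, move →, go to P
P | abc[c]ac   read c → write b, move ←, go to P
P | ab[c]bac   read c → write b, move ←, go to P
P | a[b]bbac   read b → write b, move →, go to Q
Q | ab[b]bac   read b → write a, move ←, go to S
S | a[b]abac   read b → write a, move →, go to S
S | aa[a]bac   read a → write b, move →, go to R
R | aab[b]ac
No transition is defined for (R, b); M halts in state R.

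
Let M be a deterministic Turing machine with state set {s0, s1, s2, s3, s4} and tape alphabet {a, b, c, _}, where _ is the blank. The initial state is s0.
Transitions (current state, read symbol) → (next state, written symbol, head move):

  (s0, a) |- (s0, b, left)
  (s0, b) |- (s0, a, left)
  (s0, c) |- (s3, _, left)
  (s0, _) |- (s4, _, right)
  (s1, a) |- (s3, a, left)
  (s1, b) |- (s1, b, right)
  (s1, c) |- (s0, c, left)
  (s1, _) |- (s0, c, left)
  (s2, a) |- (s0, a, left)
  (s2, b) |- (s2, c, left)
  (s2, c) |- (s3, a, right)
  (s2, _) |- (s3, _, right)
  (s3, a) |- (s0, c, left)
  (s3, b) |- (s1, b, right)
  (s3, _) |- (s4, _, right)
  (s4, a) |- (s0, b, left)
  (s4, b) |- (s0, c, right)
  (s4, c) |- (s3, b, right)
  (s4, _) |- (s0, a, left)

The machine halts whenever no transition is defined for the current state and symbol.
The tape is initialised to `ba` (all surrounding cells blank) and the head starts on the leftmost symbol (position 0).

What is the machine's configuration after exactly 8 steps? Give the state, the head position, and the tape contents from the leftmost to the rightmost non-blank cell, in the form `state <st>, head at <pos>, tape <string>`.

state s4, head at 0, tape b

s0 | _[b]a   read b → write a, move left, go to s0
s0 | [_]aa   read _ → write _, move right, go to s4
s4 | _[a]a   read a → write b, move left, go to s0
s0 | [_]ba   read _ → write _, move right, go to s4
s4 | _[b]a   read b → write c, move right, go to s0
s0 | _c[a]   read a → write b, move left, go to s0
s0 | _[c]b   read c → write _, move left, go to s3
s3 | [_]_b   read _ → write _, move right, go to s4
s4 | _[_]b
After 8 steps: state s4, head at 0, tape b.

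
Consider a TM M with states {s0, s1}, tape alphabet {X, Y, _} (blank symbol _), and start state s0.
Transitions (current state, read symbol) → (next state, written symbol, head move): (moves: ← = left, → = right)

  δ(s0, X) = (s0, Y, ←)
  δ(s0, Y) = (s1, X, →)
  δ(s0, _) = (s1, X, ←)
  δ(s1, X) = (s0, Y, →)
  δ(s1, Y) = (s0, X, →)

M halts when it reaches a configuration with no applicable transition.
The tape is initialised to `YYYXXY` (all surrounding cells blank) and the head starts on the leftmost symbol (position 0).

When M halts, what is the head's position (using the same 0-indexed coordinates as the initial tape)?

6

state=s0 head=0 tape=[Y]YYXXY_   (s0,Y)→(s1,X,→)
state=s1 head=1 tape=X[Y]YXXY_   (s1,Y)→(s0,X,→)
state=s0 head=2 tape=XX[Y]XXY_   (s0,Y)→(s1,X,→)
state=s1 head=3 tape=XXX[X]XY_   (s1,X)→(s0,Y,→)
state=s0 head=4 tape=XXXY[X]Y_   (s0,X)→(s0,Y,←)
state=s0 head=3 tape=XXX[Y]YY_   (s0,Y)→(s1,X,→)
state=s1 head=4 tape=XXXX[Y]Y_   (s1,Y)→(s0,X,→)
state=s0 head=5 tape=XXXXX[Y]_   (s0,Y)→(s1,X,→)
state=s1 head=6 tape=XXXXXX[_]
At halt the head is at cell 6.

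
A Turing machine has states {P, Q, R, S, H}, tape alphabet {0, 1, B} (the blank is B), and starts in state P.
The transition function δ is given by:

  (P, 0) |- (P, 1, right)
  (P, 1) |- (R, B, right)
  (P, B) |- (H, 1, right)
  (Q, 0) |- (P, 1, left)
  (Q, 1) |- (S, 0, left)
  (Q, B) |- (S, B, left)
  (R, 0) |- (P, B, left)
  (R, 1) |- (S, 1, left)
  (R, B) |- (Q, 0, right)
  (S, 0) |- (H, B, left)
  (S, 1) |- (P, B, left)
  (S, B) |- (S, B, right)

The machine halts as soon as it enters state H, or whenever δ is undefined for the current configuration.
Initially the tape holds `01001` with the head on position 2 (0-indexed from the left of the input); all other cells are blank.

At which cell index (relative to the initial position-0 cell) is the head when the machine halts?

4

P | 01[0]01BB   read 0 → write 1, move right, go to P
P | 011[0]1BB   read 0 → write 1, move right, go to P
P | 0111[1]BB   read 1 → write B, move right, go to R
R | 0111B[B]B   read B → write 0, move right, go to Q
Q | 0111B0[B]   read B → write B, move left, go to S
S | 0111B[0]B   read 0 → write B, move left, go to H
H | 0111[B]BB
At halt the head is at cell 4.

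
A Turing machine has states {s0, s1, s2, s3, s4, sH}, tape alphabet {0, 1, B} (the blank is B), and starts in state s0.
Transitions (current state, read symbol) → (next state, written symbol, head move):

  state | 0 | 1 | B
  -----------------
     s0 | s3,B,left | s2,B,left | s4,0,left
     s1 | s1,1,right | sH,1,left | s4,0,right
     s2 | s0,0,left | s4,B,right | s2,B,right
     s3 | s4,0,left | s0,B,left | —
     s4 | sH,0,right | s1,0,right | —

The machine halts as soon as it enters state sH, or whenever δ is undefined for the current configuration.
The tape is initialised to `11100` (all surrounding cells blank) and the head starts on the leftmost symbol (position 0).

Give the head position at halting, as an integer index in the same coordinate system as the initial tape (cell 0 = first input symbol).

state=s0 head=0 tape=B[1]1100BB   (s0,1)→(s2,B,left)
state=s2 head=-1 tape=[B]B1100BB   (s2,B)→(s2,B,right)
state=s2 head=0 tape=B[B]1100BB   (s2,B)→(s2,B,right)
state=s2 head=1 tape=BB[1]100BB   (s2,1)→(s4,B,right)
state=s4 head=2 tape=BBB[1]00BB   (s4,1)→(s1,0,right)
state=s1 head=3 tape=BBB0[0]0BB   (s1,0)→(s1,1,right)
state=s1 head=4 tape=BBB01[0]BB   (s1,0)→(s1,1,right)
state=s1 head=5 tape=BBB011[B]B   (s1,B)→(s4,0,right)
state=s4 head=6 tape=BBB0110[B]
At halt the head is at cell 6.

6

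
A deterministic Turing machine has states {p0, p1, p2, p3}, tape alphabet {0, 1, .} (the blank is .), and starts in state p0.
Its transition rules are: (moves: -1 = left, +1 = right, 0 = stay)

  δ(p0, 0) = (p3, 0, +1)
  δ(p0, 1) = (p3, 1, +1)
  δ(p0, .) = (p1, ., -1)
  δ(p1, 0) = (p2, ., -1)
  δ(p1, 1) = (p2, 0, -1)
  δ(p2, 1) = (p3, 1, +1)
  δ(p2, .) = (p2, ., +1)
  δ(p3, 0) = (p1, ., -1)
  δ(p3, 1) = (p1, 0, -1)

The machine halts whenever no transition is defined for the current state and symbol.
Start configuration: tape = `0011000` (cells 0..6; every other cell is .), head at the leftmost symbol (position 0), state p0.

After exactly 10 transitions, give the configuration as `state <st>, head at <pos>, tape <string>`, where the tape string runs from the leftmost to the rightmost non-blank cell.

p0 | .[0]011000   read 0 → write 0, move +1, go to p3
p3 | .0[0]11000   read 0 → write ., move -1, go to p1
p1 | .[0].11000   read 0 → write ., move -1, go to p2
p2 | [.]..11000   read . → write ., move +1, go to p2
p2 | .[.].11000   read . → write ., move +1, go to p2
p2 | ..[.]11000   read . → write ., move +1, go to p2
p2 | ...[1]1000   read 1 → write 1, move +1, go to p3
p3 | ...1[1]000   read 1 → write 0, move -1, go to p1
p1 | ...[1]0000   read 1 → write 0, move -1, go to p2
p2 | ..[.]00000   read . → write ., move +1, go to p2
p2 | ...[0]0000
After 10 steps: state p2, head at 2, tape 00000.

state p2, head at 2, tape 00000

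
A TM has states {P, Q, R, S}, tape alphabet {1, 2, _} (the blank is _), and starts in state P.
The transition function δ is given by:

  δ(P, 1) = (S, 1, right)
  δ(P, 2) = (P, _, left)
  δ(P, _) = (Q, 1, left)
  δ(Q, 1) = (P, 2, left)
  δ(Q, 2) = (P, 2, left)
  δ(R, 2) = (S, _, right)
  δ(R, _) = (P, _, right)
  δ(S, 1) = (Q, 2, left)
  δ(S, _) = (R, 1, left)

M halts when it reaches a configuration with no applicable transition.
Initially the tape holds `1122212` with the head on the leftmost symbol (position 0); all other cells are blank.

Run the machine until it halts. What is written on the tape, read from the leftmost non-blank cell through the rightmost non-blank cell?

12222212

P | __[1]122212   read 1 → write 1, move right, go to S
S | __1[1]22212   read 1 → write 2, move left, go to Q
Q | __[1]222212   read 1 → write 2, move left, go to P
P | _[_]2222212   read _ → write 1, move left, go to Q
Q | [_]12222212
The non-blank tape span at halt is 12222212.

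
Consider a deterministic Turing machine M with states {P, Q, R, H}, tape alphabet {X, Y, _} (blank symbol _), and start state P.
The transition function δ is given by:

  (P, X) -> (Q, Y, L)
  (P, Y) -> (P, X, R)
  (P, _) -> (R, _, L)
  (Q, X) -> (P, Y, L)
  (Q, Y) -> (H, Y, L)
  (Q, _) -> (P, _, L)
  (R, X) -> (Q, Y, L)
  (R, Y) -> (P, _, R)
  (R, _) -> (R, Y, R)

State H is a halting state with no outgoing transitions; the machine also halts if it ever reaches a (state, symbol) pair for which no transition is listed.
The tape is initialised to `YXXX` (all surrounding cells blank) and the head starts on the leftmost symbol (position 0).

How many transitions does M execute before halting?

33

P | __[Y]XXX_   read Y → write X, move R, go to P
P | __X[X]XX_   read X → write Y, move L, go to Q
Q | __[X]YXX_   read X → write Y, move L, go to P
P | _[_]YYXX_   read _ → write _, move L, go to R
R | [_]_YYXX_   read _ → write Y, move R, go to R
R | Y[_]YYXX_   read _ → write Y, move R, go to R
R | YY[Y]YXX_   read Y → write _, move R, go to P
P | YY_[Y]XX_   read Y → write X, move R, go to P
P | YY_X[X]X_   read X → write Y, move L, go to Q
Q | YY_[X]YX_   read X → write Y, move L, go to P
P | YY[_]YYX_   read _ → write _, move L, go to R
R | Y[Y]_YYX_   read Y → write _, move R, go to P
P | Y_[_]YYX_   read _ → write _, move L, go to R
R | Y[_]_YYX_   read _ → write Y, move R, go to R
R | YY[_]YYX_   read _ → write Y, move R, go to R
R | YYY[Y]YX_   read Y → write _, move R, go to P
P | YYY_[Y]X_   read Y → write X, move R, go to P
P | YYY_X[X]_   read X → write Y, move L, go to Q
Q | YYY_[X]Y_   read X → write Y, move L, go to P
P | YYY[_]YY_   read _ → write _, move L, go to R
R | YY[Y]_YY_   read Y → write _, move R, go to P
P | YY_[_]YY_   read _ → write _, move L, go to R
R | YY[_]_YY_   read _ → write Y, move R, go to R
R | YYY[_]YY_   read _ → write Y, move R, go to R
R | YYYY[Y]Y_   read Y → write _, move R, go to P
P | YYYY_[Y]_   read Y → write X, move R, go to P
P | YYYY_X[_]   read _ → write _, move L, go to R
R | YYYY_[X]_   read X → write Y, move L, go to Q
Q | YYYY[_]Y_   read _ → write _, move L, go to P
P | YYY[Y]_Y_   read Y → write X, move R, go to P
P | YYYX[_]Y_   read _ → write _, move L, go to R
R | YYY[X]_Y_   read X → write Y, move L, go to Q
Q | YY[Y]Y_Y_   read Y → write Y, move L, go to H
H | Y[Y]YY_Y_
M halts after 33 transitions.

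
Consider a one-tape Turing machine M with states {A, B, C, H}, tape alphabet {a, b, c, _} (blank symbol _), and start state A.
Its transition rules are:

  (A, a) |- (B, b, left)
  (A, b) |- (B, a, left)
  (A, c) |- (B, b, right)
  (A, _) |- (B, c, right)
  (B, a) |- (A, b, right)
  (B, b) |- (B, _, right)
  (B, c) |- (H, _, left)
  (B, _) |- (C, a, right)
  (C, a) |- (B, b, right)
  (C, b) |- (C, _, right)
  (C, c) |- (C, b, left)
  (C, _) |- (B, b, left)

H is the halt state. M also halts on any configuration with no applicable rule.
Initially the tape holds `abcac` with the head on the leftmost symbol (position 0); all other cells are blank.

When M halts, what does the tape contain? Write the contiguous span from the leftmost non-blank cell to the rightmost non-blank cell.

state=A head=0 tape=_[a]bcac   (A,a)→(B,b,left)
state=B head=-1 tape=[_]bbcac   (B,_)→(C,a,right)
state=C head=0 tape=a[b]bcac   (C,b)→(C,_,right)
state=C head=1 tape=a_[b]cac   (C,b)→(C,_,right)
state=C head=2 tape=a__[c]ac   (C,c)→(C,b,left)
state=C head=1 tape=a_[_]bac   (C,_)→(B,b,left)
state=B head=0 tape=a[_]bbac   (B,_)→(C,a,right)
state=C head=1 tape=aa[b]bac   (C,b)→(C,_,right)
state=C head=2 tape=aa_[b]ac   (C,b)→(C,_,right)
state=C head=3 tape=aa__[a]c   (C,a)→(B,b,right)
state=B head=4 tape=aa__b[c]   (B,c)→(H,_,left)
state=H head=3 tape=aa__[b]_
The non-blank tape span at halt is aa__b.

aa__b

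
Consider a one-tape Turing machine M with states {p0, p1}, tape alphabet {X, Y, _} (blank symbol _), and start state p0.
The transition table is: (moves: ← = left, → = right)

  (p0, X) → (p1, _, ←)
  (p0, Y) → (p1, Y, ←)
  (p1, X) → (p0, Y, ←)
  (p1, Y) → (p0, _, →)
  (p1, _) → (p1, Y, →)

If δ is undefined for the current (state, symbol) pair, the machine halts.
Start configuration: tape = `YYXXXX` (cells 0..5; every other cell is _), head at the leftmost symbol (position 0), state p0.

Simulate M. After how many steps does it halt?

p0 | _[Y]YXXXX_   read Y → write Y, move ←, go to p1
p1 | [_]YYXXXX_   read _ → write Y, move →, go to p1
p1 | Y[Y]YXXXX_   read Y → write _, move →, go to p0
p0 | Y_[Y]XXXX_   read Y → write Y, move ←, go to p1
p1 | Y[_]YXXXX_   read _ → write Y, move →, go to p1
p1 | YY[Y]XXXX_   read Y → write _, move →, go to p0
p0 | YY_[X]XXX_   read X → write _, move ←, go to p1
p1 | YY[_]_XXX_   read _ → write Y, move →, go to p1
p1 | YYY[_]XXX_   read _ → write Y, move →, go to p1
p1 | YYYY[X]XX_   read X → write Y, move ←, go to p0
p0 | YYY[Y]YXX_   read Y → write Y, move ←, go to p1
p1 | YY[Y]YYXX_   read Y → write _, move →, go to p0
p0 | YY_[Y]YXX_   read Y → write Y, move ←, go to p1
p1 | YY[_]YYXX_   read _ → write Y, move →, go to p1
p1 | YYY[Y]YXX_   read Y → write _, move →, go to p0
p0 | YYY_[Y]XX_   read Y → write Y, move ←, go to p1
p1 | YYY[_]YXX_   read _ → write Y, move →, go to p1
p1 | YYYY[Y]XX_   read Y → write _, move →, go to p0
p0 | YYYY_[X]X_   read X → write _, move ←, go to p1
p1 | YYYY[_]_X_   read _ → write Y, move →, go to p1
p1 | YYYYY[_]X_   read _ → write Y, move →, go to p1
p1 | YYYYYY[X]_   read X → write Y, move ←, go to p0
p0 | YYYYY[Y]Y_   read Y → write Y, move ←, go to p1
p1 | YYYY[Y]YY_   read Y → write _, move →, go to p0
p0 | YYYY_[Y]Y_   read Y → write Y, move ←, go to p1
p1 | YYYY[_]YY_   read _ → write Y, move →, go to p1
p1 | YYYYY[Y]Y_   read Y → write _, move →, go to p0
p0 | YYYYY_[Y]_   read Y → write Y, move ←, go to p1
p1 | YYYYY[_]Y_   read _ → write Y, move →, go to p1
p1 | YYYYYY[Y]_   read Y → write _, move →, go to p0
p0 | YYYYYY_[_]
M halts after 30 transitions.

30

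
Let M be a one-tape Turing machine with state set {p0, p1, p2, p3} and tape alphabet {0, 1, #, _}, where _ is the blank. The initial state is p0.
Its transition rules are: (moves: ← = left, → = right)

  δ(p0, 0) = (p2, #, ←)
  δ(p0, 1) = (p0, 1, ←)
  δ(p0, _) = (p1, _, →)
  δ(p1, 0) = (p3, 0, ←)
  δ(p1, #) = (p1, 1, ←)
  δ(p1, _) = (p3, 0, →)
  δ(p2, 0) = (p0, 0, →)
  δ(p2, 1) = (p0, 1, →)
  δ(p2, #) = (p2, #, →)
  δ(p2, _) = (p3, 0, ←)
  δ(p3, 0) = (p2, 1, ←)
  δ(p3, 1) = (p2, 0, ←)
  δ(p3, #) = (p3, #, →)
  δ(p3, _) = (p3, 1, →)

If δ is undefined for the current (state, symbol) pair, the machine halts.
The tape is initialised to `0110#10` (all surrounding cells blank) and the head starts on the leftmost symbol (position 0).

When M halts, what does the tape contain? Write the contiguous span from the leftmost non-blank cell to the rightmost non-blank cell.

p0 | ___[0]110#10   read 0 → write #, move ←, go to p2
p2 | __[_]#110#10   read _ → write 0, move ←, go to p3
p3 | _[_]0#110#10   read _ → write 1, move →, go to p3
p3 | _1[0]#110#10   read 0 → write 1, move ←, go to p2
p2 | _[1]1#110#10   read 1 → write 1, move →, go to p0
p0 | _1[1]#110#10   read 1 → write 1, move ←, go to p0
p0 | _[1]1#110#10   read 1 → write 1, move ←, go to p0
p0 | [_]11#110#10   read _ → write _, move →, go to p1
p1 | _[1]1#110#10
The non-blank tape span at halt is 11#110#10.

11#110#10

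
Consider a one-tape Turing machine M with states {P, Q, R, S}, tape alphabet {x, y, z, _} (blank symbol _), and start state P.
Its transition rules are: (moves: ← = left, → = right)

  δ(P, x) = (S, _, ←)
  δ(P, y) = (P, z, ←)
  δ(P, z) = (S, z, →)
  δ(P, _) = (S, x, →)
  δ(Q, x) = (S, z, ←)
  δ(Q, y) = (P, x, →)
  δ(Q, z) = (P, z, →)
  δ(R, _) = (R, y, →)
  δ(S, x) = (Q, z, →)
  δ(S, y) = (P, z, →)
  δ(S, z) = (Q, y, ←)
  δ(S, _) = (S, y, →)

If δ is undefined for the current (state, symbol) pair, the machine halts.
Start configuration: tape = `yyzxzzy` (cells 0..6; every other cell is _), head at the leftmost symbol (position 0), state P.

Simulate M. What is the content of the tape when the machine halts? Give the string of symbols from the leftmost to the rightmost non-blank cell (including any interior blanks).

yzyyyzxzzy

state=P head=0 tape=____[y]yzxzzy   (P,y)→(P,z,←)
state=P head=-1 tape=___[_]zyzxzzy   (P,_)→(S,x,→)
state=S head=0 tape=___x[z]yzxzzy   (S,z)→(Q,y,←)
state=Q head=-1 tape=___[x]yyzxzzy   (Q,x)→(S,z,←)
state=S head=-2 tape=__[_]zyyzxzzy   (S,_)→(S,y,→)
state=S head=-1 tape=__y[z]yyzxzzy   (S,z)→(Q,y,←)
state=Q head=-2 tape=__[y]yyyzxzzy   (Q,y)→(P,x,→)
state=P head=-1 tape=__x[y]yyzxzzy   (P,y)→(P,z,←)
state=P head=-2 tape=__[x]zyyzxzzy   (P,x)→(S,_,←)
state=S head=-3 tape=_[_]_zyyzxzzy   (S,_)→(S,y,→)
state=S head=-2 tape=_y[_]zyyzxzzy   (S,_)→(S,y,→)
state=S head=-1 tape=_yy[z]yyzxzzy   (S,z)→(Q,y,←)
state=Q head=-2 tape=_y[y]yyyzxzzy   (Q,y)→(P,x,→)
state=P head=-1 tape=_yx[y]yyzxzzy   (P,y)→(P,z,←)
state=P head=-2 tape=_y[x]zyyzxzzy   (P,x)→(S,_,←)
state=S head=-3 tape=_[y]_zyyzxzzy   (S,y)→(P,z,→)
state=P head=-2 tape=_z[_]zyyzxzzy   (P,_)→(S,x,→)
state=S head=-1 tape=_zx[z]yyzxzzy   (S,z)→(Q,y,←)
state=Q head=-2 tape=_z[x]yyyzxzzy   (Q,x)→(S,z,←)
state=S head=-3 tape=_[z]zyyyzxzzy   (S,z)→(Q,y,←)
state=Q head=-4 tape=[_]yzyyyzxzzy
The non-blank tape span at halt is yzyyyzxzzy.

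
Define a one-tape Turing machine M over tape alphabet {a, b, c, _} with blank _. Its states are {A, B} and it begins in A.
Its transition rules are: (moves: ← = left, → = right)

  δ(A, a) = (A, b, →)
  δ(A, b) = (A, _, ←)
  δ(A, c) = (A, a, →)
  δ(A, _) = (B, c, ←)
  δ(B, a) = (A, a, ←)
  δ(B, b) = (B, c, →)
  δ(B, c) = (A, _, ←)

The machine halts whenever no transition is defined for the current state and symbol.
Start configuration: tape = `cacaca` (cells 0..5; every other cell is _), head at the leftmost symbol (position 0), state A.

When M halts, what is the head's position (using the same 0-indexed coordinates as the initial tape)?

-2

A | __[c]acaca__   read c → write a, move →, go to A
A | __a[a]caca__   read a → write b, move →, go to A
A | __ab[c]aca__   read c → write a, move →, go to A
A | __aba[a]ca__   read a → write b, move →, go to A
A | __abab[c]a__   read c → write a, move →, go to A
A | __ababa[a]__   read a → write b, move →, go to A
A | __ababab[_]_   read _ → write c, move ←, go to B
B | __ababa[b]c_   read b → write c, move →, go to B
B | __ababac[c]_   read c → write _, move ←, go to A
A | __ababa[c]__   read c → write a, move →, go to A
A | __ababaa[_]_   read _ → write c, move ←, go to B
B | __ababa[a]c_   read a → write a, move ←, go to A
A | __abab[a]ac_   read a → write b, move →, go to A
A | __ababb[a]c_   read a → write b, move →, go to A
A | __ababbb[c]_   read c → write a, move →, go to A
A | __ababbba[_]   read _ → write c, move ←, go to B
B | __ababbb[a]c   read a → write a, move ←, go to A
A | __ababb[b]ac   read b → write _, move ←, go to A
A | __abab[b]_ac   read b → write _, move ←, go to A
A | __aba[b]__ac   read b → write _, move ←, go to A
A | __ab[a]___ac   read a → write b, move →, go to A
A | __abb[_]__ac   read _ → write c, move ←, go to B
B | __ab[b]c__ac   read b → write c, move →, go to B
B | __abc[c]__ac   read c → write _, move ←, go to A
A | __ab[c]___ac   read c → write a, move →, go to A
A | __aba[_]__ac   read _ → write c, move ←, go to B
B | __ab[a]c__ac   read a → write a, move ←, go to A
A | __a[b]ac__ac   read b → write _, move ←, go to A
A | __[a]_ac__ac   read a → write b, move →, go to A
A | __b[_]ac__ac   read _ → write c, move ←, go to B
B | __[b]cac__ac   read b → write c, move →, go to B
B | __c[c]ac__ac   read c → write _, move ←, go to A
A | __[c]_ac__ac   read c → write a, move →, go to A
A | __a[_]ac__ac   read _ → write c, move ←, go to B
B | __[a]cac__ac   read a → write a, move ←, go to A
A | _[_]acac__ac   read _ → write c, move ←, go to B
B | [_]cacac__ac
At halt the head is at cell -2.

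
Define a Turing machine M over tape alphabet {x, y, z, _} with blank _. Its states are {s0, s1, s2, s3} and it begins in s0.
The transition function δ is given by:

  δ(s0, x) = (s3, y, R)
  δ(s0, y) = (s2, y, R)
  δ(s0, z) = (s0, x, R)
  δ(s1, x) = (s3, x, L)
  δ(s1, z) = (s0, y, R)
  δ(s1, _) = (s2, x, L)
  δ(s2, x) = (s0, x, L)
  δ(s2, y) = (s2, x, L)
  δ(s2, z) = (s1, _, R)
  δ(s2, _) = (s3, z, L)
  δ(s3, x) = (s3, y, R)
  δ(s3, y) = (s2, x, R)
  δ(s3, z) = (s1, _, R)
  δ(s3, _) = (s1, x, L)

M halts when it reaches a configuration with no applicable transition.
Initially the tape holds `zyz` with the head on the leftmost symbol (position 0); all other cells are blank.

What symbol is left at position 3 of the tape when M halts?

y

s0 | [z]yz__   read z → write x, move R, go to s0
s0 | x[y]z__   read y → write y, move R, go to s2
s2 | xy[z]__   read z → write _, move R, go to s1
s1 | xy_[_]_   read _ → write x, move L, go to s2
s2 | xy[_]x_   read _ → write z, move L, go to s3
s3 | x[y]zx_   read y → write x, move R, go to s2
s2 | xx[z]x_   read z → write _, move R, go to s1
s1 | xx_[x]_   read x → write x, move L, go to s3
s3 | xx[_]x_   read _ → write x, move L, go to s1
s1 | x[x]xx_   read x → write x, move L, go to s3
s3 | [x]xxx_   read x → write y, move R, go to s3
s3 | y[x]xx_   read x → write y, move R, go to s3
s3 | yy[x]x_   read x → write y, move R, go to s3
s3 | yyy[x]_   read x → write y, move R, go to s3
s3 | yyyy[_]   read _ → write x, move L, go to s1
s1 | yyy[y]x
Cell 3 holds y when M halts.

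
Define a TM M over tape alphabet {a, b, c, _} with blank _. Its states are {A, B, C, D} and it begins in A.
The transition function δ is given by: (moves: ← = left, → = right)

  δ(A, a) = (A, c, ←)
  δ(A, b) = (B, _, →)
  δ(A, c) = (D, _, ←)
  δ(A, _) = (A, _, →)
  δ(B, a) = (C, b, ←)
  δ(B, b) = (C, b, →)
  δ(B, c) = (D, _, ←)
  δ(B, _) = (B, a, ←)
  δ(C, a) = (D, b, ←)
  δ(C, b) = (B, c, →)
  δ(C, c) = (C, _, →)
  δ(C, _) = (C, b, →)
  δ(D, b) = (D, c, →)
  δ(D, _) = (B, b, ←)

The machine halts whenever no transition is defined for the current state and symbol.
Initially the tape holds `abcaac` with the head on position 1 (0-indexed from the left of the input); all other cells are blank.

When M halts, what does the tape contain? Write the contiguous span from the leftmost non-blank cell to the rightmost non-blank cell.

state=A head=1 tape=_a[b]caac   (A,b)→(B,_,→)
state=B head=2 tape=_a_[c]aac   (B,c)→(D,_,←)
state=D head=1 tape=_a[_]_aac   (D,_)→(B,b,←)
state=B head=0 tape=_[a]b_aac   (B,a)→(C,b,←)
state=C head=-1 tape=[_]bb_aac   (C,_)→(C,b,→)
state=C head=0 tape=b[b]b_aac   (C,b)→(B,c,→)
state=B head=1 tape=bc[b]_aac   (B,b)→(C,b,→)
state=C head=2 tape=bcb[_]aac   (C,_)→(C,b,→)
state=C head=3 tape=bcbb[a]ac   (C,a)→(D,b,←)
state=D head=2 tape=bcb[b]bac   (D,b)→(D,c,→)
state=D head=3 tape=bcbc[b]ac   (D,b)→(D,c,→)
state=D head=4 tape=bcbcc[a]c
The non-blank tape span at halt is bcbccac.

bcbccac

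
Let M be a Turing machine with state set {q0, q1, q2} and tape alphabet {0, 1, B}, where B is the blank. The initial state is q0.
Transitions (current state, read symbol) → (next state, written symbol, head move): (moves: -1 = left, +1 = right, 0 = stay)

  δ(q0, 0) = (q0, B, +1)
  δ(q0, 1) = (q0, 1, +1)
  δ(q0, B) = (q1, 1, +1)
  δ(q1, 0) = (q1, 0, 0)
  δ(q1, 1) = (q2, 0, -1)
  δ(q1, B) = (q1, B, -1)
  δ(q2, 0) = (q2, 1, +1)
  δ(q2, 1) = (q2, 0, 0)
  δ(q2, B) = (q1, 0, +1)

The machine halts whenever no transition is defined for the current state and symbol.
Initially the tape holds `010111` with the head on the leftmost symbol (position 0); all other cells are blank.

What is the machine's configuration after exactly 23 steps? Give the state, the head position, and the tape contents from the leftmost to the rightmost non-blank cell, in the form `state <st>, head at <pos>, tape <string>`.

state=q0 head=0 tape=[0]10111BBB   (q0,0)→(q0,B,+1)
state=q0 head=1 tape=B[1]0111BBB   (q0,1)→(q0,1,+1)
state=q0 head=2 tape=B1[0]111BBB   (q0,0)→(q0,B,+1)
state=q0 head=3 tape=B1B[1]11BBB   (q0,1)→(q0,1,+1)
state=q0 head=4 tape=B1B1[1]1BBB   (q0,1)→(q0,1,+1)
state=q0 head=5 tape=B1B11[1]BBB   (q0,1)→(q0,1,+1)
state=q0 head=6 tape=B1B111[B]BB   (q0,B)→(q1,1,+1)
state=q1 head=7 tape=B1B1111[B]B   (q1,B)→(q1,B,-1)
state=q1 head=6 tape=B1B111[1]BB   (q1,1)→(q2,0,-1)
state=q2 head=5 tape=B1B11[1]0BB   (q2,1)→(q2,0,0)
state=q2 head=5 tape=B1B11[0]0BB   (q2,0)→(q2,1,+1)
state=q2 head=6 tape=B1B111[0]BB   (q2,0)→(q2,1,+1)
state=q2 head=7 tape=B1B1111[B]B   (q2,B)→(q1,0,+1)
state=q1 head=8 tape=B1B11110[B]   (q1,B)→(q1,B,-1)
state=q1 head=7 tape=B1B1111[0]B   (q1,0)→(q1,0,0)
state=q1 head=7 tape=B1B1111[0]B   (q1,0)→(q1,0,0)
state=q1 head=7 tape=B1B1111[0]B   (q1,0)→(q1,0,0)
state=q1 head=7 tape=B1B1111[0]B   (q1,0)→(q1,0,0)
state=q1 head=7 tape=B1B1111[0]B   (q1,0)→(q1,0,0)
state=q1 head=7 tape=B1B1111[0]B   (q1,0)→(q1,0,0)
state=q1 head=7 tape=B1B1111[0]B   (q1,0)→(q1,0,0)
state=q1 head=7 tape=B1B1111[0]B   (q1,0)→(q1,0,0)
state=q1 head=7 tape=B1B1111[0]B   (q1,0)→(q1,0,0)
state=q1 head=7 tape=B1B1111[0]B
After 23 steps: state q1, head at 7, tape 1B11110.

state q1, head at 7, tape 1B11110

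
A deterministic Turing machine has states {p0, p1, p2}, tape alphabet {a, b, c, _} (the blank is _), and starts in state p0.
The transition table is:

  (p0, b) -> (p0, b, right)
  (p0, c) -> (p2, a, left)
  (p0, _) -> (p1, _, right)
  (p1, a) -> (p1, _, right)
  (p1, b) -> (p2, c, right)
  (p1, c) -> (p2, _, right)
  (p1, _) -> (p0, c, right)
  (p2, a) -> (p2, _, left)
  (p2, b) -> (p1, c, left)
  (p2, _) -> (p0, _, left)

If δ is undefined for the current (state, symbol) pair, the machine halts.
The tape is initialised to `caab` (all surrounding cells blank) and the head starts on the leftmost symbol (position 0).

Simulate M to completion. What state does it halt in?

p0

p0 | __[c]aab   read c → write a, move left, go to p2
p2 | _[_]aaab   read _ → write _, move left, go to p0
p0 | [_]_aaab   read _ → write _, move right, go to p1
p1 | _[_]aaab   read _ → write c, move right, go to p0
p0 | _c[a]aab
No transition is defined for (p0, a); M halts in state p0.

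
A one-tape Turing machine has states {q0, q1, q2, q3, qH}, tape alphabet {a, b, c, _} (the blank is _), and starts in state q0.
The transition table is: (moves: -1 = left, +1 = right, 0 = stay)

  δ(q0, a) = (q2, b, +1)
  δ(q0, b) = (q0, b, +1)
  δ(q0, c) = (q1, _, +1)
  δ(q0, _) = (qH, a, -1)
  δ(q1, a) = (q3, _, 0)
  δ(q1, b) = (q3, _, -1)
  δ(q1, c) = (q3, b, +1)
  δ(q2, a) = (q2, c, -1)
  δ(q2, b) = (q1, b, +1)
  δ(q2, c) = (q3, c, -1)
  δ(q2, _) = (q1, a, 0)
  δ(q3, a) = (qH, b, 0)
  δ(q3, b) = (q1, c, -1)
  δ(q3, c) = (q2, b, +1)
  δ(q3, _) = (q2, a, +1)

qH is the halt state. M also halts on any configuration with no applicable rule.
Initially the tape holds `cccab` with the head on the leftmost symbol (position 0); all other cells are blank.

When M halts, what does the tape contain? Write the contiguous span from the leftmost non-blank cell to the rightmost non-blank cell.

abc_c

q0 | [c]ccab   read c → write _, move +1, go to q1
q1 | _[c]cab   read c → write b, move +1, go to q3
q3 | _b[c]ab   read c → write b, move +1, go to q2
q2 | _bb[a]b   read a → write c, move -1, go to q2
q2 | _b[b]cb   read b → write b, move +1, go to q1
q1 | _bb[c]b   read c → write b, move +1, go to q3
q3 | _bbb[b]   read b → write c, move -1, go to q1
q1 | _bb[b]c   read b → write _, move -1, go to q3
q3 | _b[b]_c   read b → write c, move -1, go to q1
q1 | _[b]c_c   read b → write _, move -1, go to q3
q3 | [_]_c_c   read _ → write a, move +1, go to q2
q2 | a[_]c_c   read _ → write a, move 0, go to q1
q1 | a[a]c_c   read a → write _, move 0, go to q3
q3 | a[_]c_c   read _ → write a, move +1, go to q2
q2 | aa[c]_c   read c → write c, move -1, go to q3
q3 | a[a]c_c   read a → write b, move 0, go to qH
qH | a[b]c_c
The non-blank tape span at halt is abc_c.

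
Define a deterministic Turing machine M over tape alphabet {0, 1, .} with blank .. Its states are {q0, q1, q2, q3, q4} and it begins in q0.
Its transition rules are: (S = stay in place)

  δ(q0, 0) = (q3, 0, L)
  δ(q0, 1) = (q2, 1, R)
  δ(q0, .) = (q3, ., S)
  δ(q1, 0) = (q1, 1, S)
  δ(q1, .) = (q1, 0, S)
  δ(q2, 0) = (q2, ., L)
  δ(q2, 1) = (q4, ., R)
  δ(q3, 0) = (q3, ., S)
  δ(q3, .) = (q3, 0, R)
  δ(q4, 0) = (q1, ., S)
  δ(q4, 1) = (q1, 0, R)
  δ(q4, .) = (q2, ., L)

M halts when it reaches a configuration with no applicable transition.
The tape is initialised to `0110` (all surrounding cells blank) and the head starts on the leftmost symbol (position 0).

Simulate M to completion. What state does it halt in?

q3

state=q0 head=0 tape=.[0]110   (q0,0)→(q3,0,L)
state=q3 head=-1 tape=[.]0110   (q3,.)→(q3,0,R)
state=q3 head=0 tape=0[0]110   (q3,0)→(q3,.,S)
state=q3 head=0 tape=0[.]110   (q3,.)→(q3,0,R)
state=q3 head=1 tape=00[1]10
No transition is defined for (q3, 1); M halts in state q3.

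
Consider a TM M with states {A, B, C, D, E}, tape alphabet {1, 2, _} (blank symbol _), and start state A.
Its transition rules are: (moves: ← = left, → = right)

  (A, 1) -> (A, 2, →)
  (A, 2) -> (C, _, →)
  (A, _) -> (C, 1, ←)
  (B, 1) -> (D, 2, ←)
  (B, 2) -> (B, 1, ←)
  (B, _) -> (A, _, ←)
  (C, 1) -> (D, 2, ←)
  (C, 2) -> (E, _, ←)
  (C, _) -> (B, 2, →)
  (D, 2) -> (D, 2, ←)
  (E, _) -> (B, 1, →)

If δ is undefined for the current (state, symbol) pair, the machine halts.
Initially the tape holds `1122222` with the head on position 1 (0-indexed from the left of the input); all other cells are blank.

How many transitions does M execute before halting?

8

A | 1[1]22222   read 1 → write 2, move →, go to A
A | 12[2]2222   read 2 → write _, move →, go to C
C | 12_[2]222   read 2 → write _, move ←, go to E
E | 12[_]_222   read _ → write 1, move →, go to B
B | 121[_]222   read _ → write _, move ←, go to A
A | 12[1]_222   read 1 → write 2, move →, go to A
A | 122[_]222   read _ → write 1, move ←, go to C
C | 12[2]1222   read 2 → write _, move ←, go to E
E | 1[2]_1222
M halts after 8 transitions.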